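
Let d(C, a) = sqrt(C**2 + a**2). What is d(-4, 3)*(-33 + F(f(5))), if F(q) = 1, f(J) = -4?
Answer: -160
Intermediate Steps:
d(-4, 3)*(-33 + F(f(5))) = sqrt((-4)**2 + 3**2)*(-33 + 1) = sqrt(16 + 9)*(-32) = sqrt(25)*(-32) = 5*(-32) = -160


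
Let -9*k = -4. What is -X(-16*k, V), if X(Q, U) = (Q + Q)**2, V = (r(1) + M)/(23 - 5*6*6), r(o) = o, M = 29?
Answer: -16384/81 ≈ -202.27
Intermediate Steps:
k = 4/9 (k = -1/9*(-4) = 4/9 ≈ 0.44444)
V = -30/157 (V = (1 + 29)/(23 - 5*6*6) = 30/(23 - 30*6) = 30/(23 - 180) = 30/(-157) = 30*(-1/157) = -30/157 ≈ -0.19108)
X(Q, U) = 4*Q**2 (X(Q, U) = (2*Q)**2 = 4*Q**2)
-X(-16*k, V) = -4*(-16*4/9)**2 = -4*(-64/9)**2 = -4*4096/81 = -1*16384/81 = -16384/81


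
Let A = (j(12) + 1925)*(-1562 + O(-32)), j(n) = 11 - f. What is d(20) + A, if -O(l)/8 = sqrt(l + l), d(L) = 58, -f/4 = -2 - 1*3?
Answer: -2992734 - 122624*I ≈ -2.9927e+6 - 1.2262e+5*I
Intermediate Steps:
f = 20 (f = -4*(-2 - 1*3) = -4*(-2 - 3) = -4*(-5) = 20)
j(n) = -9 (j(n) = 11 - 1*20 = 11 - 20 = -9)
O(l) = -8*sqrt(2)*sqrt(l) (O(l) = -8*sqrt(l + l) = -8*sqrt(2)*sqrt(l))
A = -2992792 - 122624*I (A = (-9 + 1925)*(-1562 - 8*sqrt(2)*sqrt(-32)) = 1916*(-1562 - 8*sqrt(2)*4*I*sqrt(2)) = 1916*(-1562 - 64*I) = -2992792 - 122624*I ≈ -2.9928e+6 - 1.2262e+5*I)
d(20) + A = 58 + (-2992792 - 122624*I) = -2992734 - 122624*I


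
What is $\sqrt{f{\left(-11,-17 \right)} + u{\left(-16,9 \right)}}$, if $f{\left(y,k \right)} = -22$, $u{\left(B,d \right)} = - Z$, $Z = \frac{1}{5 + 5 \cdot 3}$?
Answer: $\frac{21 i \sqrt{5}}{10} \approx 4.6957 i$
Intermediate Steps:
$Z = \frac{1}{20}$ ($Z = \frac{1}{5 + 15} = \frac{1}{20} \approx 0.05$)
$u{\left(B,d \right)} = - \frac{1}{20}$ ($u{\left(B,d \right)} = \left(-1\right) \frac{1}{20} = - \frac{1}{20}$)
$\sqrt{f{\left(-11,-17 \right)} + u{\left(-16,9 \right)}} = \sqrt{-22 - \frac{1}{20}} = \sqrt{- \frac{441}{20}} = \frac{21 i \sqrt{5}}{10}$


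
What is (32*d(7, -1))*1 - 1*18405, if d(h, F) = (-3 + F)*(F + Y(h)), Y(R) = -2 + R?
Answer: -18917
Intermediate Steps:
d(h, F) = (-3 + F)*(-2 + F + h) (d(h, F) = (-3 + F)*(F + (-2 + h)) = (-3 + F)*(-2 + F + h))
(32*d(7, -1))*1 - 1*18405 = (32*(6 + (-1)**2 - 5*(-1) - 3*7 - 1*7))*1 - 1*18405 = (32*(6 + 1 + 5 - 21 - 7))*1 - 18405 = (32*(-16))*1 - 18405 = -512*1 - 18405 = -512 - 18405 = -18917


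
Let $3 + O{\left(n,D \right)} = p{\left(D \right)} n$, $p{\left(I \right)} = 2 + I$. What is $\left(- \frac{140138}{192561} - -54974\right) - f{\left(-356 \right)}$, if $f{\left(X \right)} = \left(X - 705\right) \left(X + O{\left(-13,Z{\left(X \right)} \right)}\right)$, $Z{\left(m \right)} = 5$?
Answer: $- \frac{81352541174}{192561} \approx -4.2248 \cdot 10^{5}$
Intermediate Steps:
$O{\left(n,D \right)} = -3 + n \left(2 + D\right)$ ($O{\left(n,D \right)} = -3 + \left(2 + D\right) n = -3 + n \left(2 + D\right)$)
$f{\left(X \right)} = \left(-705 + X\right) \left(-94 + X\right)$ ($f{\left(X \right)} = \left(X - 705\right) \left(X - \left(3 + 13 \left(2 + 5\right)\right)\right) = \left(-705 + X\right) \left(X - 94\right) = \left(-705 + X\right) \left(-94 + X\right)$)
$\left(- \frac{140138}{192561} - -54974\right) - f{\left(-356 \right)} = \left(- \frac{140138}{192561} - -54974\right) - \left(66270 + \left(-356\right)^{2} - -284444\right) = \left(\left(-140138\right) \frac{1}{192561} + 54974\right) - \left(66270 + 126736 + 284444\right) = \left(- \frac{140138}{192561} + 54974\right) - 477450 = \frac{10585708276}{192561} - 477450 = - \frac{81352541174}{192561}$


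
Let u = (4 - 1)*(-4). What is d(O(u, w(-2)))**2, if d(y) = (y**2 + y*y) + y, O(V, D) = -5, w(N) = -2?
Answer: 2025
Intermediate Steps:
u = -12 (u = 3*(-4) = -12)
d(y) = y + 2*y**2 (d(y) = (y**2 + y**2) + y = 2*y**2 + y = y + 2*y**2)
d(O(u, w(-2)))**2 = (-5*(1 + 2*(-5)))**2 = (-5*(1 - 10))**2 = (-5*(-9))**2 = 45**2 = 2025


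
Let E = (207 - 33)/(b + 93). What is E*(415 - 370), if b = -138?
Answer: -174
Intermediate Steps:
E = -58/15 (E = (207 - 33)/(-138 + 93) = 174/(-45) = 174*(-1/45) = -58/15 ≈ -3.8667)
E*(415 - 370) = -58*(415 - 370)/15 = -58/15*45 = -174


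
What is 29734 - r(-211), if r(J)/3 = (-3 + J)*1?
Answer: 30376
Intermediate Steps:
r(J) = -9 + 3*J (r(J) = 3*((-3 + J)*1) = 3*(-3 + J) = -9 + 3*J)
29734 - r(-211) = 29734 - (-9 + 3*(-211)) = 29734 - (-9 - 633) = 29734 - 1*(-642) = 29734 + 642 = 30376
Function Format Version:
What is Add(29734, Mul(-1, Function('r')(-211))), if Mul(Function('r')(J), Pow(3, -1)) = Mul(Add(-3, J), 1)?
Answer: 30376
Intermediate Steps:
Function('r')(J) = Add(-9, Mul(3, J)) (Function('r')(J) = Mul(3, Mul(Add(-3, J), 1)) = Mul(3, Add(-3, J)) = Add(-9, Mul(3, J)))
Add(29734, Mul(-1, Function('r')(-211))) = Add(29734, Mul(-1, Add(-9, Mul(3, -211)))) = Add(29734, Mul(-1, Add(-9, -633))) = Add(29734, Mul(-1, -642)) = Add(29734, 642) = 30376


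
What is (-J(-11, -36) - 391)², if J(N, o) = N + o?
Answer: 118336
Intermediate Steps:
(-J(-11, -36) - 391)² = (-(-11 - 36) - 391)² = (-1*(-47) - 391)² = (47 - 391)² = (-344)² = 118336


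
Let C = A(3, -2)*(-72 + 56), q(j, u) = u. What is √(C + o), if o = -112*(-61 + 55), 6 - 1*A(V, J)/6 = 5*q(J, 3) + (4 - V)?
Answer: 4*√102 ≈ 40.398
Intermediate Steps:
A(V, J) = -78 + 6*V (A(V, J) = 36 - 6*(5*3 + (4 - V)) = 36 - 6*(15 + (4 - V)) = 36 - 6*(19 - V) = 36 + (-114 + 6*V) = -78 + 6*V)
o = 672 (o = -112*(-6) = 672)
C = 960 (C = (-78 + 6*3)*(-72 + 56) = (-78 + 18)*(-16) = -60*(-16) = 960)
√(C + o) = √(960 + 672) = √1632 = 4*√102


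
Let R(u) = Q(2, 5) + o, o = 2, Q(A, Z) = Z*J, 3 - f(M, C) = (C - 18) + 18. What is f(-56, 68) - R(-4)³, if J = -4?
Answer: 5767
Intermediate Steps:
f(M, C) = 3 - C (f(M, C) = 3 - ((C - 18) + 18) = 3 - ((-18 + C) + 18) = 3 - C)
Q(A, Z) = -4*Z (Q(A, Z) = Z*(-4) = -4*Z)
R(u) = -18 (R(u) = -4*5 + 2 = -20 + 2 = -18)
f(-56, 68) - R(-4)³ = (3 - 1*68) - 1*(-18)³ = (3 - 68) - 1*(-5832) = -65 + 5832 = 5767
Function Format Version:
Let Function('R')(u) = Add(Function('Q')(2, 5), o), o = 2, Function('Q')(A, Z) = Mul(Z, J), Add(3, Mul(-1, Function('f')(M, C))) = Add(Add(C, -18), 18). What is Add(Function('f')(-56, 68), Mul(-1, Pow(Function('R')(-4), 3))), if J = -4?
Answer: 5767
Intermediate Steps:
Function('f')(M, C) = Add(3, Mul(-1, C)) (Function('f')(M, C) = Add(3, Mul(-1, Add(Add(C, -18), 18))) = Add(3, Mul(-1, Add(Add(-18, C), 18))) = Add(3, Mul(-1, C)))
Function('Q')(A, Z) = Mul(-4, Z) (Function('Q')(A, Z) = Mul(Z, -4) = Mul(-4, Z))
Function('R')(u) = -18 (Function('R')(u) = Add(Mul(-4, 5), 2) = Add(-20, 2) = -18)
Add(Function('f')(-56, 68), Mul(-1, Pow(Function('R')(-4), 3))) = Add(Add(3, Mul(-1, 68)), Mul(-1, Pow(-18, 3))) = Add(Add(3, -68), Mul(-1, -5832)) = Add(-65, 5832) = 5767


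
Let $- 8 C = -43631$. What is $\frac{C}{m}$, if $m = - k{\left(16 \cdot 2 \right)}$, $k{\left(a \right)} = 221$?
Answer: $- \frac{43631}{1768} \approx -24.678$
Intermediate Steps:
$C = \frac{43631}{8}$ ($C = \left(- \frac{1}{8}\right) \left(-43631\right) = \frac{43631}{8} \approx 5453.9$)
$m = -221$ ($m = \left(-1\right) 221 = -221$)
$\frac{C}{m} = \frac{43631}{8 \left(-221\right)} = \frac{43631}{8} \left(- \frac{1}{221}\right) = - \frac{43631}{1768}$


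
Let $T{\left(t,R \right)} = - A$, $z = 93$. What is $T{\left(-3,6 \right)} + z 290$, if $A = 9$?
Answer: $26961$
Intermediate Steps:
$T{\left(t,R \right)} = -9$ ($T{\left(t,R \right)} = \left(-1\right) 9 = -9$)
$T{\left(-3,6 \right)} + z 290 = -9 + 93 \cdot 290 = -9 + 26970 = 26961$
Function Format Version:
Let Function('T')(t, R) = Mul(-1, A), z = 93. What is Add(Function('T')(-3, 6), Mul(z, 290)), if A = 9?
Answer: 26961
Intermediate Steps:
Function('T')(t, R) = -9 (Function('T')(t, R) = Mul(-1, 9) = -9)
Add(Function('T')(-3, 6), Mul(z, 290)) = Add(-9, Mul(93, 290)) = Add(-9, 26970) = 26961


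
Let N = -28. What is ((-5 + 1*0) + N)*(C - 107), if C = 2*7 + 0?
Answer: 3069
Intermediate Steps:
C = 14 (C = 14 + 0 = 14)
((-5 + 1*0) + N)*(C - 107) = ((-5 + 1*0) - 28)*(14 - 107) = ((-5 + 0) - 28)*(-93) = (-5 - 28)*(-93) = -33*(-93) = 3069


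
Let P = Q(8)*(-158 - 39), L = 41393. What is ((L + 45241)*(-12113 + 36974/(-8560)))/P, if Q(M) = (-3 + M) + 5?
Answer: 2246511755259/4215800 ≈ 5.3288e+5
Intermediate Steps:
Q(M) = 2 + M
P = -1970 (P = (2 + 8)*(-158 - 39) = 10*(-197) = -1970)
((L + 45241)*(-12113 + 36974/(-8560)))/P = ((41393 + 45241)*(-12113 + 36974/(-8560)))/(-1970) = (86634*(-12113 + 36974*(-1/8560)))*(-1/1970) = (86634*(-12113 - 18487/4280))*(-1/1970) = (86634*(-51862127/4280))*(-1/1970) = -2246511755259/2140*(-1/1970) = 2246511755259/4215800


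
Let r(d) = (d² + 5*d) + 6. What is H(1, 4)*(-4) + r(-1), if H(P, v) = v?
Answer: -14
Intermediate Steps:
r(d) = 6 + d² + 5*d
H(1, 4)*(-4) + r(-1) = 4*(-4) + (6 + (-1)² + 5*(-1)) = -16 + (6 + 1 - 5) = -16 + 2 = -14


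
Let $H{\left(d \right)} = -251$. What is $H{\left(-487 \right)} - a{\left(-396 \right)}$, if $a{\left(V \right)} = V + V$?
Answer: $541$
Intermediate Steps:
$a{\left(V \right)} = 2 V$
$H{\left(-487 \right)} - a{\left(-396 \right)} = -251 - 2 \left(-396\right) = -251 - -792 = -251 + 792 = 541$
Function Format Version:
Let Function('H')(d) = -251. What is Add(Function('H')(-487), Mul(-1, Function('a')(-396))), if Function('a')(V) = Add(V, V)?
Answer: 541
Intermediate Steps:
Function('a')(V) = Mul(2, V)
Add(Function('H')(-487), Mul(-1, Function('a')(-396))) = Add(-251, Mul(-1, Mul(2, -396))) = Add(-251, Mul(-1, -792)) = Add(-251, 792) = 541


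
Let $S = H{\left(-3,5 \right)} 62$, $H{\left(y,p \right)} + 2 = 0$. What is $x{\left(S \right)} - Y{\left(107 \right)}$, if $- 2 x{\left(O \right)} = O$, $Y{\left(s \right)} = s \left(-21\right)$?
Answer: $2309$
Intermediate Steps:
$H{\left(y,p \right)} = -2$ ($H{\left(y,p \right)} = -2 + 0 = -2$)
$Y{\left(s \right)} = - 21 s$
$S = -124$ ($S = \left(-2\right) 62 = -124$)
$x{\left(O \right)} = - \frac{O}{2}$
$x{\left(S \right)} - Y{\left(107 \right)} = \left(- \frac{1}{2}\right) \left(-124\right) - \left(-21\right) 107 = 62 - -2247 = 62 + 2247 = 2309$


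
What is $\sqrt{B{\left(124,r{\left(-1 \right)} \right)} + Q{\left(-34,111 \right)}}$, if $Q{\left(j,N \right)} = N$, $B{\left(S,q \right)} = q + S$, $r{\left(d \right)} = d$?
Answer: $3 \sqrt{26} \approx 15.297$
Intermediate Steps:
$B{\left(S,q \right)} = S + q$
$\sqrt{B{\left(124,r{\left(-1 \right)} \right)} + Q{\left(-34,111 \right)}} = \sqrt{\left(124 - 1\right) + 111} = \sqrt{123 + 111} = \sqrt{234} = 3 \sqrt{26}$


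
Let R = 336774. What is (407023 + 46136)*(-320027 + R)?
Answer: 7589053773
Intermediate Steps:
(407023 + 46136)*(-320027 + R) = (407023 + 46136)*(-320027 + 336774) = 453159*16747 = 7589053773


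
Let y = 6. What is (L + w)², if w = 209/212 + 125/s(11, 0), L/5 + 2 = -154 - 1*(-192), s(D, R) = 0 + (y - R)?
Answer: 16475519449/404496 ≈ 40731.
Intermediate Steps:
s(D, R) = 6 - R (s(D, R) = 0 + (6 - R) = 6 - R)
L = 180 (L = -10 + 5*(-154 - 1*(-192)) = -10 + 5*(-154 + 192) = -10 + 5*38 = -10 + 190 = 180)
w = 13877/636 (w = 209/212 + 125/(6 - 1*0) = 209*(1/212) + 125/(6 + 0) = 209/212 + 125/6 = 13877/636 ≈ 21.819)
(L + w)² = (180 + 13877/636)² = (128357/636)² = 16475519449/404496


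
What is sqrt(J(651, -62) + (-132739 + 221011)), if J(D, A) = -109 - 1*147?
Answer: 4*sqrt(5501) ≈ 296.67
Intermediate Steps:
J(D, A) = -256 (J(D, A) = -109 - 147 = -256)
sqrt(J(651, -62) + (-132739 + 221011)) = sqrt(-256 + (-132739 + 221011)) = sqrt(-256 + 88272) = sqrt(88016) = 4*sqrt(5501)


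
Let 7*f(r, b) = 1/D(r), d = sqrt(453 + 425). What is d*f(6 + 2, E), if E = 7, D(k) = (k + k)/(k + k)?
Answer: sqrt(878)/7 ≈ 4.2330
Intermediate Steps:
D(k) = 1 (D(k) = (2*k)/((2*k)) = (2*k)*(1/(2*k)) = 1)
d = sqrt(878) ≈ 29.631
f(r, b) = 1/7 (f(r, b) = (1/7)/1 = (1/7)*1 = 1/7)
d*f(6 + 2, E) = sqrt(878)*(1/7) = sqrt(878)/7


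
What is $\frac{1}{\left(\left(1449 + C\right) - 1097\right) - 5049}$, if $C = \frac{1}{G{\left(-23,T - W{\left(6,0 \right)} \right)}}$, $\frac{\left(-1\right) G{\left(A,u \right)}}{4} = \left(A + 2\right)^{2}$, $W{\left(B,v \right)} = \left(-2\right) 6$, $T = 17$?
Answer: $- \frac{1764}{8285509} \approx -0.0002129$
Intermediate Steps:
$W{\left(B,v \right)} = -12$
$G{\left(A,u \right)} = - 4 \left(2 + A\right)^{2}$ ($G{\left(A,u \right)} = - 4 \left(A + 2\right)^{2} = - 4 \left(2 + A\right)^{2}$)
$C = - \frac{1}{1764}$ ($C = \frac{1}{\left(-4\right) \left(2 - 23\right)^{2}} = \frac{1}{\left(-4\right) \left(-21\right)^{2}} = \frac{1}{\left(-4\right) 441} = \frac{1}{-1764} = - \frac{1}{1764} \approx -0.00056689$)
$\frac{1}{\left(\left(1449 + C\right) - 1097\right) - 5049} = \frac{1}{\left(\left(1449 - \frac{1}{1764}\right) - 1097\right) - 5049} = \frac{1}{\left(\frac{2556035}{1764} - 1097\right) - 5049} = \frac{1}{\frac{620927}{1764} - 5049} = \frac{1}{- \frac{8285509}{1764}} = - \frac{1764}{8285509}$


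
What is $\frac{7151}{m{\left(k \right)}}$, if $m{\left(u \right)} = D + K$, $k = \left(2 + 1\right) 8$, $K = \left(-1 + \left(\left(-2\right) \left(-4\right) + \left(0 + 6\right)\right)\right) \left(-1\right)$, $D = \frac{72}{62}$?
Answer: $- \frac{221681}{367} \approx -604.04$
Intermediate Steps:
$D = \frac{36}{31}$ ($D = 72 \cdot \frac{1}{62} = \frac{36}{31} \approx 1.1613$)
$K = -13$ ($K = \left(-1 + \left(8 + 6\right)\right) \left(-1\right) = \left(-1 + 14\right) \left(-1\right) = 13 \left(-1\right) = -13$)
$k = 24$ ($k = 3 \cdot 8 = 24$)
$m{\left(u \right)} = - \frac{367}{31}$ ($m{\left(u \right)} = \frac{36}{31} - 13 = - \frac{367}{31}$)
$\frac{7151}{m{\left(k \right)}} = \frac{7151}{- \frac{367}{31}} = 7151 \left(- \frac{31}{367}\right) = - \frac{221681}{367}$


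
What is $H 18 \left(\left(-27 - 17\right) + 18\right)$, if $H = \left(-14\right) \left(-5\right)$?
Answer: $-32760$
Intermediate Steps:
$H = 70$
$H 18 \left(\left(-27 - 17\right) + 18\right) = 70 \cdot 18 \left(\left(-27 - 17\right) + 18\right) = 1260 \left(-44 + 18\right) = 1260 \left(-26\right) = -32760$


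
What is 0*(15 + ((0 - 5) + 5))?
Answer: 0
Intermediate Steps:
0*(15 + ((0 - 5) + 5)) = 0*(15 + (-5 + 5)) = 0*(15 + 0) = 0*15 = 0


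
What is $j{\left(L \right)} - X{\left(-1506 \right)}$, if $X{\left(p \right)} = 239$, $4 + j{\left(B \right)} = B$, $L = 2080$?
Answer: $1837$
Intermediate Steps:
$j{\left(B \right)} = -4 + B$
$j{\left(L \right)} - X{\left(-1506 \right)} = \left(-4 + 2080\right) - 239 = 2076 - 239 = 1837$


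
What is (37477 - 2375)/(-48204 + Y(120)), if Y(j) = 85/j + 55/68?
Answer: -14321616/19666613 ≈ -0.72822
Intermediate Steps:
Y(j) = 55/68 + 85/j (Y(j) = 85/j + 55*(1/68) = 85/j + 55/68 = 55/68 + 85/j)
(37477 - 2375)/(-48204 + Y(120)) = (37477 - 2375)/(-48204 + (55/68 + 85/120)) = 35102/(-48204 + (55/68 + 85*(1/120))) = 35102/(-48204 + (55/68 + 17/24)) = 35102/(-48204 + 619/408) = 35102/(-19666613/408) = 35102*(-408/19666613) = -14321616/19666613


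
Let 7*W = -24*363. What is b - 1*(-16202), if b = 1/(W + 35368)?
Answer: 3870074535/238864 ≈ 16202.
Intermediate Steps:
W = -8712/7 (W = (-24*363)/7 = (1/7)*(-8712) = -8712/7 ≈ -1244.6)
b = 7/238864 (b = 1/(-8712/7 + 35368) = 1/(238864/7) = 7/238864 ≈ 2.9305e-5)
b - 1*(-16202) = 7/238864 - 1*(-16202) = 7/238864 + 16202 = 3870074535/238864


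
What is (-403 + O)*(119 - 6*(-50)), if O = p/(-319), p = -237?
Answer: -53766080/319 ≈ -1.6855e+5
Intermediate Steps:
O = 237/319 (O = -237/(-319) = -237*(-1/319) = 237/319 ≈ 0.74295)
(-403 + O)*(119 - 6*(-50)) = (-403 + 237/319)*(119 - 6*(-50)) = -128320*(119 + 300)/319 = -128320/319*419 = -53766080/319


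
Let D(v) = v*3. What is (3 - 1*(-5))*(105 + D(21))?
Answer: 1344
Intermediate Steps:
D(v) = 3*v
(3 - 1*(-5))*(105 + D(21)) = (3 - 1*(-5))*(105 + 3*21) = (3 + 5)*(105 + 63) = 8*168 = 1344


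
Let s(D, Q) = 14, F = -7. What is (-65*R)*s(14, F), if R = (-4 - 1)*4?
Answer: 18200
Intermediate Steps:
R = -20 (R = -5*4 = -20)
(-65*R)*s(14, F) = -65*(-20)*14 = 1300*14 = 18200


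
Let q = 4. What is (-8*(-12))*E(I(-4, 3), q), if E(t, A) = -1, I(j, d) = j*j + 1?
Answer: -96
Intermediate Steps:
I(j, d) = 1 + j² (I(j, d) = j² + 1 = 1 + j²)
(-8*(-12))*E(I(-4, 3), q) = -8*(-12)*(-1) = 96*(-1) = -96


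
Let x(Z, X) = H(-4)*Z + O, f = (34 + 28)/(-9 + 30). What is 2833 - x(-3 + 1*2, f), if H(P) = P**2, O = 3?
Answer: 2846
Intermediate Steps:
f = 62/21 ≈ 2.9524
x(Z, X) = 3 + 16*Z (x(Z, X) = (-4)**2*Z + 3 = 16*Z + 3 = 3 + 16*Z)
2833 - x(-3 + 1*2, f) = 2833 - (3 + 16*(-3 + 1*2)) = 2833 - (3 + 16*(-3 + 2)) = 2833 - (3 + 16*(-1)) = 2833 - (3 - 16) = 2833 - 1*(-13) = 2833 + 13 = 2846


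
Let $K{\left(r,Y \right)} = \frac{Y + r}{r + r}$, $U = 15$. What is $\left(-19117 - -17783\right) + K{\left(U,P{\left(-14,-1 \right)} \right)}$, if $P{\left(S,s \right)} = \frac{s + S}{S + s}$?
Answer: $- \frac{20002}{15} \approx -1333.5$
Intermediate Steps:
$P{\left(S,s \right)} = 1$ ($P{\left(S,s \right)} = \frac{S + s}{S + s} = 1$)
$K{\left(r,Y \right)} = \frac{Y + r}{2 r}$
$\left(-19117 - -17783\right) + K{\left(U,P{\left(-14,-1 \right)} \right)} = \left(-19117 - -17783\right) + \frac{1 + 15}{2 \cdot 15} = \left(-19117 + 17783\right) + \frac{1}{2} \cdot \frac{1}{15} \cdot 16 = -1334 + \frac{8}{15} = - \frac{20002}{15}$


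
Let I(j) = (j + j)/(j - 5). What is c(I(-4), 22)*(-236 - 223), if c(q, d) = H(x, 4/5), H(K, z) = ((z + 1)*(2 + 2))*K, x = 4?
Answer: -66096/5 ≈ -13219.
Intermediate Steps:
I(j) = 2*j/(-5 + j) (I(j) = (2*j)/(-5 + j) = 2*j/(-5 + j))
H(K, z) = K*(4 + 4*z) (H(K, z) = ((1 + z)*4)*K = (4 + 4*z)*K = K*(4 + 4*z))
c(q, d) = 144/5 (c(q, d) = 4*4*(1 + 4/5) = 4*4*(9/5) = 144/5)
c(I(-4), 22)*(-236 - 223) = 144*(-236 - 223)/5 = (144/5)*(-459) = -66096/5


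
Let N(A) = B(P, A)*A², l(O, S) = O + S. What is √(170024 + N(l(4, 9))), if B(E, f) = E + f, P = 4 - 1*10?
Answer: 3*√19023 ≈ 413.77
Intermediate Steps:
P = -6 (P = 4 - 10 = -6)
N(A) = A²*(-6 + A) (N(A) = (-6 + A)*A² = A²*(-6 + A))
√(170024 + N(l(4, 9))) = √(170024 + (4 + 9)²*(-6 + (4 + 9))) = √(170024 + 13²*(-6 + 13)) = √(170024 + 169*7) = √(170024 + 1183) = √171207 = 3*√19023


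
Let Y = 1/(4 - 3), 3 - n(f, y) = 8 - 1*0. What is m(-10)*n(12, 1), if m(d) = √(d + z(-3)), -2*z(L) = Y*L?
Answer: -5*I*√34/2 ≈ -14.577*I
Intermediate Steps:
n(f, y) = -5 (n(f, y) = 3 - (8 - 1*0) = 3 - (8 + 0) = 3 - 1*8 = 3 - 8 = -5)
Y = 1 (Y = 1/1 = 1)
z(L) = -L/2
m(d) = √(3/2 + d) (m(d) = √(d - ½*(-3)) = √(d + 3/2) = √(3/2 + d))
m(-10)*n(12, 1) = (√(6 + 4*(-10))/2)*(-5) = (√(6 - 40)/2)*(-5) = (√(-34)/2)*(-5) = ((I*√34)/2)*(-5) = (I*√34/2)*(-5) = -5*I*√34/2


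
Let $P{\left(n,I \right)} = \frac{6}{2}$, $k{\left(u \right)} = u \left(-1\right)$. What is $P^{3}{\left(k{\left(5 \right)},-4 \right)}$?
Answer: $27$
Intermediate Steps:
$k{\left(u \right)} = - u$
$P{\left(n,I \right)} = 3$ ($P{\left(n,I \right)} = 6 \cdot \frac{1}{2} = 3$)
$P^{3}{\left(k{\left(5 \right)},-4 \right)} = 3^{3} = 27$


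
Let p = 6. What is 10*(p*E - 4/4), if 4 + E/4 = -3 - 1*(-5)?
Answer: -490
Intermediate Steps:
E = -8 (E = -16 + 4*(-3 - 1*(-5)) = -16 + 4*(-3 + 5) = -16 + 4*2 = -16 + 8 = -8)
10*(p*E - 4/4) = 10*(6*(-8) - 4/4) = 10*(-48 - 4*¼) = 10*(-48 - 1) = 10*(-49) = -490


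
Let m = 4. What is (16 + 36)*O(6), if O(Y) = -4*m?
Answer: -832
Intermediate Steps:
O(Y) = -16 (O(Y) = -4*4 = -16)
(16 + 36)*O(6) = (16 + 36)*(-16) = 52*(-16) = -832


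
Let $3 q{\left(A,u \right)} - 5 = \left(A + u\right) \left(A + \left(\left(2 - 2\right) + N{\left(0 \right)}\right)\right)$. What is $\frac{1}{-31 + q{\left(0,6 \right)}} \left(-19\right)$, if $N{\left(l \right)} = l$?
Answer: $\frac{57}{88} \approx 0.64773$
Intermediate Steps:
$q{\left(A,u \right)} = \frac{5}{3} + \frac{A \left(A + u\right)}{3}$ ($q{\left(A,u \right)} = \frac{5}{3} + \frac{\left(A + u\right) \left(A + \left(\left(2 - 2\right) + 0\right)\right)}{3} = \frac{5}{3} + \frac{\left(A + u\right) \left(A + \left(0 + 0\right)\right)}{3} = \frac{5}{3} + \frac{\left(A + u\right) \left(A + 0\right)}{3} = \frac{5}{3} + \frac{\left(A + u\right) A}{3} = \frac{5}{3} + \frac{A \left(A + u\right)}{3}$)
$\frac{1}{-31 + q{\left(0,6 \right)}} \left(-19\right) = \frac{1}{-31 + \left(\frac{5}{3} + \frac{0^{2}}{3} + \frac{1}{3} \cdot 0 \cdot 6\right)} \left(-19\right) = \frac{1}{-31 + \left(\frac{5}{3} + \frac{1}{3} \cdot 0 + 0\right)} \left(-19\right) = \frac{1}{-31 + \left(\frac{5}{3} + 0 + 0\right)} \left(-19\right) = \frac{1}{-31 + \frac{5}{3}} \left(-19\right) = \frac{1}{- \frac{88}{3}} \left(-19\right) = \left(- \frac{3}{88}\right) \left(-19\right) = \frac{57}{88}$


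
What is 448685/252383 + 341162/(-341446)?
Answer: 33549104732/43087582909 ≈ 0.77863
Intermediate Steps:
448685/252383 + 341162/(-341446) = 448685*(1/252383) + 341162*(-1/341446) = 448685/252383 - 170581/170723 = 33549104732/43087582909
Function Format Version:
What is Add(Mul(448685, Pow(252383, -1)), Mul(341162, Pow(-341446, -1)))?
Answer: Rational(33549104732, 43087582909) ≈ 0.77863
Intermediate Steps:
Add(Mul(448685, Pow(252383, -1)), Mul(341162, Pow(-341446, -1))) = Add(Mul(448685, Rational(1, 252383)), Mul(341162, Rational(-1, 341446))) = Add(Rational(448685, 252383), Rational(-170581, 170723)) = Rational(33549104732, 43087582909)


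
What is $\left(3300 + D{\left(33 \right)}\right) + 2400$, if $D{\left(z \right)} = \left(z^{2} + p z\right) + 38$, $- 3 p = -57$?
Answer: $7454$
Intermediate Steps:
$p = 19$ ($p = \left(- \frac{1}{3}\right) \left(-57\right) = 19$)
$D{\left(z \right)} = 38 + z^{2} + 19 z$ ($D{\left(z \right)} = \left(z^{2} + 19 z\right) + 38 = 38 + z^{2} + 19 z$)
$\left(3300 + D{\left(33 \right)}\right) + 2400 = \left(3300 + \left(38 + 33^{2} + 19 \cdot 33\right)\right) + 2400 = \left(3300 + \left(38 + 1089 + 627\right)\right) + 2400 = \left(3300 + 1754\right) + 2400 = 5054 + 2400 = 7454$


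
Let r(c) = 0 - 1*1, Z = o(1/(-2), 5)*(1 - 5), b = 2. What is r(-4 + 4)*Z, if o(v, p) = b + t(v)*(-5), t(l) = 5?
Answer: -92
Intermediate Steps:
o(v, p) = -23 (o(v, p) = 2 + 5*(-5) = 2 - 25 = -23)
Z = 92 (Z = -23*(1 - 5) = -23*(-4) = 92)
r(c) = -1 (r(c) = 0 - 1 = -1)
r(-4 + 4)*Z = -1*92 = -92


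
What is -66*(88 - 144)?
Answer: 3696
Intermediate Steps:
-66*(88 - 144) = -66*(-56) = 3696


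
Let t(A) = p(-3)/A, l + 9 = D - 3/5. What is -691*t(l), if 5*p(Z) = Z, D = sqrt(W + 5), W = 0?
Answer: -99504/2179 - 10365*sqrt(5)/2179 ≈ -56.301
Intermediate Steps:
D = sqrt(5) (D = sqrt(0 + 5) = sqrt(5) ≈ 2.2361)
p(Z) = Z/5
l = -48/5 + sqrt(5) (l = -9 + (sqrt(5) - 3/5) = -9 + (-3/5 + sqrt(5)) = -48/5 + sqrt(5) ≈ -7.3639)
t(A) = -3/(5*A) (t(A) = ((1/5)*(-3))/A = -3/(5*A))
-691*t(l) = -(-2073)/(5*(-48/5 + sqrt(5))) = 2073/(5*(-48/5 + sqrt(5)))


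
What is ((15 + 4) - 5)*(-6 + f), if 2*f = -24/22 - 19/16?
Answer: -17591/176 ≈ -99.949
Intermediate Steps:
f = -401/352 (f = (-24/22 - 19/16)/2 = (-24*1/22 - 19*1/16)/2 = (-12/11 - 19/16)/2 = (1/2)*(-401/176) = -401/352 ≈ -1.1392)
((15 + 4) - 5)*(-6 + f) = ((15 + 4) - 5)*(-6 - 401/352) = (19 - 5)*(-2513/352) = 14*(-2513/352) = -17591/176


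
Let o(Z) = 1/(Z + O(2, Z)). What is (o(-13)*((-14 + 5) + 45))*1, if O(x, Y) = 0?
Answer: -36/13 ≈ -2.7692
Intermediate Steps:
o(Z) = 1/Z (o(Z) = 1/(Z + 0) = 1/Z)
(o(-13)*((-14 + 5) + 45))*1 = (((-14 + 5) + 45)/(-13))*1 = -(-9 + 45)/13*1 = -1/13*36*1 = -36/13*1 = -36/13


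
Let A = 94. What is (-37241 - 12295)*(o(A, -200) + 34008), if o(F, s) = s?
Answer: -1674713088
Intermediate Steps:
(-37241 - 12295)*(o(A, -200) + 34008) = (-37241 - 12295)*(-200 + 34008) = -49536*33808 = -1674713088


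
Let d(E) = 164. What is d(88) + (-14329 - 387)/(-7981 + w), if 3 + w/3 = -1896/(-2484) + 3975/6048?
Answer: 20469572468/123427573 ≈ 165.84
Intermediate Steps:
w = -73237/15456 (w = -9 + 3*(-1896/(-2484) + 3975/6048) = -9 + 3*(-1896*(-1/2484) + 3975*(1/6048)) = -9 + 3*(158/207 + 1325/2016) = -9 + 3*(65867/46368) = -9 + 65867/15456 = -73237/15456 ≈ -4.7384)
d(88) + (-14329 - 387)/(-7981 + w) = 164 + (-14329 - 387)/(-7981 - 73237/15456) = 164 - 14716/(-123427573/15456) = 164 - 14716*(-15456/123427573) = 164 + 227450496/123427573 = 20469572468/123427573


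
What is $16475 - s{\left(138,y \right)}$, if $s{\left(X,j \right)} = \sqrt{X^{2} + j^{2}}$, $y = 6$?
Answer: $16475 - 6 \sqrt{530} \approx 16337.0$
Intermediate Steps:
$16475 - s{\left(138,y \right)} = 16475 - \sqrt{138^{2} + 6^{2}} = 16475 - \sqrt{19044 + 36} = 16475 - \sqrt{19080} = 16475 - 6 \sqrt{530}$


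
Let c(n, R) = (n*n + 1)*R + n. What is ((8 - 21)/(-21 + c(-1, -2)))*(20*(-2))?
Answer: -20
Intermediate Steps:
c(n, R) = n + R*(1 + n**2) (c(n, R) = (n**2 + 1)*R + n = (1 + n**2)*R + n = R*(1 + n**2) + n = n + R*(1 + n**2))
((8 - 21)/(-21 + c(-1, -2)))*(20*(-2)) = ((8 - 21)/(-21 + (-2 - 1 - 2*(-1)**2)))*(20*(-2)) = -13/(-21 + (-2 - 1 - 2*1))*(-40) = -13/(-21 + (-2 - 1 - 2))*(-40) = -13/(-21 - 5)*(-40) = -13/(-26)*(-40) = -13*(-1/26)*(-40) = (1/2)*(-40) = -20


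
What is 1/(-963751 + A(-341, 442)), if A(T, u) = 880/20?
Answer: -1/963707 ≈ -1.0377e-6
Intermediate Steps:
A(T, u) = 44 (A(T, u) = 880*(1/20) = 44)
1/(-963751 + A(-341, 442)) = 1/(-963751 + 44) = 1/(-963707) = -1/963707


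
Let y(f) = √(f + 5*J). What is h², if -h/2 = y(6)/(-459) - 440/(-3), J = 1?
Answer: 18127929644/210681 - 3520*√11/1377 ≈ 86036.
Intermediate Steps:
y(f) = √(5 + f) (y(f) = √(f + 5*1) = √(f + 5) = √(5 + f))
h = -880/3 + 2*√11/459 (h = -2*(√(5 + 6)/(-459) - 440/(-3)) = -2*(√11*(-1/459) - 440*(-⅓)) = -2*(-√11/459 + 440/3) = -2*(440/3 - √11/459) = -880/3 + 2*√11/459 ≈ -293.32)
h² = (-880/3 + 2*√11/459)²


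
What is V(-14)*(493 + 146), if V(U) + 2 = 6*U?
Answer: -54954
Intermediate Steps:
V(U) = -2 + 6*U
V(-14)*(493 + 146) = (-2 + 6*(-14))*(493 + 146) = (-2 - 84)*639 = -86*639 = -54954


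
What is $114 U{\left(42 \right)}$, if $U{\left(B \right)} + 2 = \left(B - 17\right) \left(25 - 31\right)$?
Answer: $-17328$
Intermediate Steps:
$U{\left(B \right)} = 100 - 6 B$ ($U{\left(B \right)} = -2 + \left(B - 17\right) \left(25 - 31\right) = -2 + \left(-17 + B\right) \left(-6\right) = -2 - \left(-102 + 6 B\right) = 100 - 6 B$)
$114 U{\left(42 \right)} = 114 \left(100 - 252\right) = 114 \left(-152\right) = -17328$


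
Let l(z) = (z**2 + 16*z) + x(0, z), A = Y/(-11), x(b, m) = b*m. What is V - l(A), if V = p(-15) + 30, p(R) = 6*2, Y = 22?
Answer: 70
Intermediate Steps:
p(R) = 12
A = -2 (A = 22/(-11) = 22*(-1/11) = -2)
l(z) = z**2 + 16*z (l(z) = (z**2 + 16*z) + 0*z = (z**2 + 16*z) + 0 = z**2 + 16*z)
V = 42 (V = 12 + 30 = 42)
V - l(A) = 42 - (-2)*(16 - 2) = 42 - (-2)*14 = 42 - 1*(-28) = 42 + 28 = 70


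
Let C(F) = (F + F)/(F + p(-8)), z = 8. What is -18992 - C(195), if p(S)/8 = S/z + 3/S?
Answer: -1747459/92 ≈ -18994.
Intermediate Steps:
p(S) = S + 24/S (p(S) = 8*(S/8 + 3/S) = 8*(3/S + S/8) = S + 24/S)
C(F) = 2*F/(-11 + F) (C(F) = (F + F)/(F + (-8 + 24/(-8))) = (2*F)/(F + (-8 + 24*(-⅛))) = (2*F)/(F + (-8 - 3)) = (2*F)/(F - 11) = (2*F)/(-11 + F) = 2*F/(-11 + F))
-18992 - C(195) = -18992 - 2*195/(-11 + 195) = -18992 - 2*195/184 = -18992 - 1*195/92 = -18992 - 195/92 = -1747459/92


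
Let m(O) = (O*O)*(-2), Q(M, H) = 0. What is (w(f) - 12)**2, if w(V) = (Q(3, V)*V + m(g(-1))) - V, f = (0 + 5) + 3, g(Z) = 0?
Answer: 400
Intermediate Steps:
f = 8 (f = 5 + 3 = 8)
m(O) = -2*O**2 (m(O) = O**2*(-2) = -2*O**2)
w(V) = -V (w(V) = (0*V - 2*0**2) - V = (0 - 2*0) - V = (0 + 0) - V = 0 - V = -V)
(w(f) - 12)**2 = (-1*8 - 12)**2 = (-8 - 12)**2 = (-20)**2 = 400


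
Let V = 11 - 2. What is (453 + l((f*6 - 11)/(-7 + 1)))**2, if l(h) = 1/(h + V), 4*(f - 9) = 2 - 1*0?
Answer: 3294225/16 ≈ 2.0589e+5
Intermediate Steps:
f = 19/2 (f = 9 + (2 - 1*0)/4 = 9 + (2 + 0)/4 = 9 + (1/4)*2 = 9 + 1/2 = 19/2 ≈ 9.5000)
V = 9
l(h) = 1/(9 + h) (l(h) = 1/(h + 9) = 1/(9 + h))
(453 + l((f*6 - 11)/(-7 + 1)))**2 = (453 + 1/(9 + ((19/2)*6 - 11)/(-7 + 1)))**2 = (453 + 1/(9 + (57 - 11)/(-6)))**2 = (453 + 1/(9 + 46*(-1/6)))**2 = (453 + 1/(9 - 23/3))**2 = (453 + 1/(4/3))**2 = (453 + 3/4)**2 = (1815/4)**2 = 3294225/16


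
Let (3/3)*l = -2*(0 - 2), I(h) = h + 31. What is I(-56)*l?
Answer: -100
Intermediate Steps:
I(h) = 31 + h
l = 4 (l = -2*(0 - 2) = -2*(-2) = 4)
I(-56)*l = (31 - 56)*4 = -25*4 = -100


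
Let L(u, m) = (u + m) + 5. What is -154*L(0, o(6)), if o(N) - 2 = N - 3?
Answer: -1540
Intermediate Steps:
o(N) = -1 + N (o(N) = 2 + (N - 3) = 2 + (-3 + N) = -1 + N)
L(u, m) = 5 + m + u (L(u, m) = (m + u) + 5 = 5 + m + u)
-154*L(0, o(6)) = -154*(5 + (-1 + 6) + 0) = -154*(5 + 5 + 0) = -154*10 = -1540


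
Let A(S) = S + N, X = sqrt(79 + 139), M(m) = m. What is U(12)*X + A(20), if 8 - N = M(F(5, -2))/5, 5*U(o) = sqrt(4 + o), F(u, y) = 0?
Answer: 28 + 4*sqrt(218)/5 ≈ 39.812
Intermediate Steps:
U(o) = sqrt(4 + o)/5
X = sqrt(218) ≈ 14.765
N = 8 (N = 8 - 0/5 = 8 - 1*0 = 8 + 0 = 8)
A(S) = 8 + S (A(S) = S + 8 = 8 + S)
U(12)*X + A(20) = (sqrt(4 + 12)/5)*sqrt(218) + (8 + 20) = (sqrt(16)/5)*sqrt(218) + 28 = ((1/5)*4)*sqrt(218) + 28 = 4*sqrt(218)/5 + 28 = 28 + 4*sqrt(218)/5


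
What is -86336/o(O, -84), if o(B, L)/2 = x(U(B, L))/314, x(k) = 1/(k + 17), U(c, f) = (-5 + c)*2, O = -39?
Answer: 962387392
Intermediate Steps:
U(c, f) = -10 + 2*c
x(k) = 1/(17 + k)
o(B, L) = 1/(157*(7 + 2*B)) (o(B, L) = 2*(1/((17 + (-10 + 2*B))*314)) = 2*((1/314)/(7 + 2*B)) = 2*(1/(314*(7 + 2*B))) = 1/(157*(7 + 2*B)))
-86336/o(O, -84) = -86336/(1/(157*(7 + 2*(-39)))) = -86336/(1/(157*(7 - 78))) = -86336/((1/157)/(-71)) = -86336/((1/157)*(-1/71)) = -86336/(-1/11147) = -86336*(-11147) = 962387392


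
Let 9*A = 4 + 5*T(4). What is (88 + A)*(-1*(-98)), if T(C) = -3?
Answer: 76538/9 ≈ 8504.2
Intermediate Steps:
A = -11/9 (A = (4 + 5*(-3))/9 = (4 - 15)/9 = (1/9)*(-11) = -11/9 ≈ -1.2222)
(88 + A)*(-1*(-98)) = (88 - 11/9)*(-1*(-98)) = (781/9)*98 = 76538/9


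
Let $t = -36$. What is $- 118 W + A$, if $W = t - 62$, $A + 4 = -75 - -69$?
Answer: $11554$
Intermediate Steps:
$A = -10$ ($A = -4 - 6 = -10$)
$W = -98$ ($W = -36 - 62 = -98$)
$- 118 W + A = \left(-118\right) \left(-98\right) - 10 = 11564 - 10 = 11554$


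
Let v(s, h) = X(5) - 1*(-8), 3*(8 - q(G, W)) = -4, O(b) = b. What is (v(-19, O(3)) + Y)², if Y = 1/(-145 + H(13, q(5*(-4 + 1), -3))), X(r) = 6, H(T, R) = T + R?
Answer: 26512201/135424 ≈ 195.77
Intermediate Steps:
q(G, W) = 28/3 (q(G, W) = 8 - ⅓*(-4) = 8 + 4/3 = 28/3)
H(T, R) = R + T
v(s, h) = 14 (v(s, h) = 6 - 1*(-8) = 6 + 8 = 14)
Y = -3/368 (Y = 1/(-145 + (28/3 + 13)) = 1/(-145 + 67/3) = 1/(-368/3) = -3/368 ≈ -0.0081522)
(v(-19, O(3)) + Y)² = (14 - 3/368)² = (5149/368)² = 26512201/135424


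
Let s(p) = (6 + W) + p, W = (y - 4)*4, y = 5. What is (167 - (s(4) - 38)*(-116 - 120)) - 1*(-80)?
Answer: -5417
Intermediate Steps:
W = 4 (W = (5 - 4)*4 = 1*4 = 4)
s(p) = 10 + p (s(p) = (6 + 4) + p = 10 + p)
(167 - (s(4) - 38)*(-116 - 120)) - 1*(-80) = (167 - ((10 + 4) - 38)*(-116 - 120)) - 1*(-80) = (167 - (14 - 38)*(-236)) + 80 = (167 - (-24)*(-236)) + 80 = (167 - 1*5664) + 80 = (167 - 5664) + 80 = -5497 + 80 = -5417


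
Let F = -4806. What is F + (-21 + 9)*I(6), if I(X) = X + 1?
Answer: -4890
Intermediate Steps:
I(X) = 1 + X
F + (-21 + 9)*I(6) = -4806 + (-21 + 9)*(1 + 6) = -4806 - 12*7 = -4806 - 84 = -4890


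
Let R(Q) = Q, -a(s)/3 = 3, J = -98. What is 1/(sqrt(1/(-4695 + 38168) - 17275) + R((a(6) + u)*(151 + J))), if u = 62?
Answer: 94025657/264696316587 - I*sqrt(19355630835002)/264696316587 ≈ 0.00035522 - 1.6621e-5*I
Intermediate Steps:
a(s) = -9 (a(s) = -3*3 = -9)
1/(sqrt(1/(-4695 + 38168) - 17275) + R((a(6) + u)*(151 + J))) = 1/(sqrt(1/(-4695 + 38168) - 17275) + (-9 + 62)*(151 - 98)) = 1/(sqrt(1/33473 - 17275) + 53*53) = 1/(sqrt(1/33473 - 17275) + 2809) = 1/(sqrt(-578246074/33473) + 2809) = 1/(I*sqrt(19355630835002)/33473 + 2809) = 1/(2809 + I*sqrt(19355630835002)/33473)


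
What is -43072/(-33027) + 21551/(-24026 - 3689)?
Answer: 20955461/39797535 ≈ 0.52655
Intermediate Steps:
-43072/(-33027) + 21551/(-24026 - 3689) = -43072*(-1/33027) + 21551/(-27715) = 43072/33027 + 21551*(-1/27715) = 43072/33027 - 937/1205 = 20955461/39797535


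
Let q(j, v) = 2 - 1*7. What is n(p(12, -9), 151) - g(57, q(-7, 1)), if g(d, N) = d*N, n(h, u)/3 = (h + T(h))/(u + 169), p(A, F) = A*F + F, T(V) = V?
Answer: 45249/160 ≈ 282.81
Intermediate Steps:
p(A, F) = F + A*F
q(j, v) = -5 (q(j, v) = 2 - 7 = -5)
n(h, u) = 6*h/(169 + u) (n(h, u) = 3*((h + h)/(u + 169)) = 3*((2*h)/(169 + u)) = 3*(2*h/(169 + u)) = 6*h/(169 + u))
g(d, N) = N*d
n(p(12, -9), 151) - g(57, q(-7, 1)) = 6*(-9*(1 + 12))/(169 + 151) - (-5)*57 = 6*(-9*13)/320 - 1*(-285) = 6*(-117)*(1/320) + 285 = -351/160 + 285 = 45249/160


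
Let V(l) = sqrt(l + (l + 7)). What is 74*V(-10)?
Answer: 74*I*sqrt(13) ≈ 266.81*I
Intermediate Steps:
V(l) = sqrt(7 + 2*l) (V(l) = sqrt(l + (7 + l)) = sqrt(7 + 2*l))
74*V(-10) = 74*sqrt(7 + 2*(-10)) = 74*sqrt(7 - 20) = 74*sqrt(-13) = 74*(I*sqrt(13)) = 74*I*sqrt(13)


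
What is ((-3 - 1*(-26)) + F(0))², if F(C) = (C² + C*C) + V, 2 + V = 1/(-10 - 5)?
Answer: 98596/225 ≈ 438.20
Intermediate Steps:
V = -31/15 (V = -2 + 1/(-10 - 5) = -2 + 1/(-15) = -2 - 1/15 = -31/15 ≈ -2.0667)
F(C) = -31/15 + 2*C² (F(C) = (C² + C*C) - 31/15 = (C² + C²) - 31/15 = 2*C² - 31/15 = -31/15 + 2*C²)
((-3 - 1*(-26)) + F(0))² = ((-3 - 1*(-26)) + (-31/15 + 2*0²))² = ((-3 + 26) + (-31/15 + 2*0))² = (23 + (-31/15 + 0))² = (23 - 31/15)² = (314/15)² = 98596/225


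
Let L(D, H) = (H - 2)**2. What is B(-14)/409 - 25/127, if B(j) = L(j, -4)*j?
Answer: -74233/51943 ≈ -1.4291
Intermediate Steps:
L(D, H) = (-2 + H)**2
B(j) = 36*j (B(j) = (-2 - 4)**2*j = (-6)**2*j = 36*j)
B(-14)/409 - 25/127 = (36*(-14))/409 - 25/127 = -504*1/409 - 25*1/127 = -504/409 - 25/127 = -74233/51943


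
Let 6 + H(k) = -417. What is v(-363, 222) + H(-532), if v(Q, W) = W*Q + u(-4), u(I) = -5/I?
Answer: -324031/4 ≈ -81008.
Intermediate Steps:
H(k) = -423 (H(k) = -6 - 417 = -423)
v(Q, W) = 5/4 + Q*W (v(Q, W) = W*Q - 5/(-4) = Q*W - 5*(-¼) = Q*W + 5/4 = 5/4 + Q*W)
v(-363, 222) + H(-532) = (5/4 - 363*222) - 423 = (5/4 - 80586) - 423 = -322339/4 - 423 = -324031/4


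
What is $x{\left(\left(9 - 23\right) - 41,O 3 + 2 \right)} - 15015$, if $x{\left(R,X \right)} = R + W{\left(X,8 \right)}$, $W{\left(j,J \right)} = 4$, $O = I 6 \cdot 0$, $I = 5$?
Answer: $-15066$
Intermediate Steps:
$O = 0$ ($O = 5 \cdot 6 \cdot 0 = 30 \cdot 0 = 0$)
$x{\left(R,X \right)} = 4 + R$ ($x{\left(R,X \right)} = R + 4 = 4 + R$)
$x{\left(\left(9 - 23\right) - 41,O 3 + 2 \right)} - 15015 = \left(4 + \left(\left(9 - 23\right) - 41\right)\right) - 15015 = \left(4 - 55\right) - 15015 = -51 - 15015 = -15066$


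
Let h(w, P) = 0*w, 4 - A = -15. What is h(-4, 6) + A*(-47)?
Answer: -893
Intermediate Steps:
A = 19 (A = 4 - 1*(-15) = 4 + 15 = 19)
h(w, P) = 0
h(-4, 6) + A*(-47) = 0 + 19*(-47) = 0 - 893 = -893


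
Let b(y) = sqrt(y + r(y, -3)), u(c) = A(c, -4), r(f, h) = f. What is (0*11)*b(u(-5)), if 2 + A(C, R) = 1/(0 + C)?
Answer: 0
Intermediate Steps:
A(C, R) = -2 + 1/C (A(C, R) = -2 + 1/(0 + C) = -2 + 1/C)
u(c) = -2 + 1/c
b(y) = sqrt(2)*sqrt(y) (b(y) = sqrt(y + y) = sqrt(2*y) = sqrt(2)*sqrt(y))
(0*11)*b(u(-5)) = (0*11)*(sqrt(2)*sqrt(-2 + 1/(-5))) = 0*(sqrt(2)*sqrt(-2 - 1/5)) = 0*(sqrt(2)*sqrt(-11/5)) = 0*(sqrt(2)*(I*sqrt(55)/5)) = 0*(I*sqrt(110)/5) = 0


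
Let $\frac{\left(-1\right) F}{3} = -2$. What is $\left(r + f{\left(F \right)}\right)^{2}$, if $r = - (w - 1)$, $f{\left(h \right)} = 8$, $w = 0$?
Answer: $81$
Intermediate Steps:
$F = 6$ ($F = \left(-3\right) \left(-2\right) = 6$)
$r = 1$ ($r = - (0 - 1) = \left(-1\right) \left(-1\right) = 1$)
$\left(r + f{\left(F \right)}\right)^{2} = \left(1 + 8\right)^{2} = 9^{2} = 81$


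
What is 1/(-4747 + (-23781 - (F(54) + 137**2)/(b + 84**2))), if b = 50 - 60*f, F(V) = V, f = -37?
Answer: -9326/266070951 ≈ -3.5051e-5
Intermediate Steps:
b = 2270 (b = 50 - 60*(-37) = 50 + 2220 = 2270)
1/(-4747 + (-23781 - (F(54) + 137**2)/(b + 84**2))) = 1/(-4747 + (-23781 - (54 + 137**2)/(2270 + 84**2))) = 1/(-4747 + (-23781 - (54 + 18769)/(2270 + 7056))) = 1/(-4747 + (-23781 - 18823/9326)) = 1/(-4747 - 221800429/9326) = 1/(-266070951/9326) = -9326/266070951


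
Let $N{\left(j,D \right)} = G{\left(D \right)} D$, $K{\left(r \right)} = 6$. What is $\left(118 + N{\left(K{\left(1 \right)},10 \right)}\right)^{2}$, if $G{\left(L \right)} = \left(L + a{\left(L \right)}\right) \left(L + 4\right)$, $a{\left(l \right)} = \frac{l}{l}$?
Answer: $2748964$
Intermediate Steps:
$a{\left(l \right)} = 1$
$G{\left(L \right)} = \left(1 + L\right) \left(4 + L\right)$ ($G{\left(L \right)} = \left(L + 1\right) \left(L + 4\right) = \left(1 + L\right) \left(4 + L\right)$)
$N{\left(j,D \right)} = D \left(4 + D^{2} + 5 D\right)$ ($N{\left(j,D \right)} = \left(4 + D^{2} + 5 D\right) D = D \left(4 + D^{2} + 5 D\right)$)
$\left(118 + N{\left(K{\left(1 \right)},10 \right)}\right)^{2} = \left(118 + 10 \left(4 + 10^{2} + 5 \cdot 10\right)\right)^{2} = \left(118 + 10 \left(4 + 100 + 50\right)\right)^{2} = \left(118 + 10 \cdot 154\right)^{2} = \left(118 + 1540\right)^{2} = 1658^{2} = 2748964$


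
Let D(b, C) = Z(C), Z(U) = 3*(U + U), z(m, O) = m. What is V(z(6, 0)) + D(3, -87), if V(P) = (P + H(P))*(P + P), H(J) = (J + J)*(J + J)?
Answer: 1278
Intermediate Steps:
H(J) = 4*J**2 (H(J) = (2*J)*(2*J) = 4*J**2)
Z(U) = 6*U (Z(U) = 3*(2*U) = 6*U)
V(P) = 2*P*(P + 4*P**2) (V(P) = (P + 4*P**2)*(P + P) = (P + 4*P**2)*(2*P) = 2*P*(P + 4*P**2))
D(b, C) = 6*C
V(z(6, 0)) + D(3, -87) = 6**2*(2 + 8*6) + 6*(-87) = 36*(2 + 48) - 522 = 36*50 - 522 = 1800 - 522 = 1278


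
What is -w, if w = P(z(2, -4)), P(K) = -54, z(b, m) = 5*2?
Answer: 54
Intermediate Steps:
z(b, m) = 10
w = -54
-w = -1*(-54) = 54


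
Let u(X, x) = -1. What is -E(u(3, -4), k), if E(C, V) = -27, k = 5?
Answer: 27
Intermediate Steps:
-E(u(3, -4), k) = -1*(-27) = 27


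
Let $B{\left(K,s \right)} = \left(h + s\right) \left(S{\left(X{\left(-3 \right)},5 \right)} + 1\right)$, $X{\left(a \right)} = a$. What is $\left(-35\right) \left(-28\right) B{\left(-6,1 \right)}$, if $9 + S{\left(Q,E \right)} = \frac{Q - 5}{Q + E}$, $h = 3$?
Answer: $-47040$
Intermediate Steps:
$S{\left(Q,E \right)} = -9 + \frac{-5 + Q}{E + Q}$ ($S{\left(Q,E \right)} = -9 + \frac{Q - 5}{Q + E} = -9 + \frac{-5 + Q}{E + Q}$)
$B{\left(K,s \right)} = -36 - 12 s$ ($B{\left(K,s \right)} = \left(3 + s\right) \left(\frac{-5 - 45 - -24}{5 - 3} + 1\right) = \left(3 + s\right) \left(\frac{-5 - 45 + 24}{2} + 1\right) = \left(3 + s\right) \left(\frac{1}{2} \left(-26\right) + 1\right) = \left(3 + s\right) \left(-13 + 1\right) = \left(3 + s\right) \left(-12\right) = -36 - 12 s$)
$\left(-35\right) \left(-28\right) B{\left(-6,1 \right)} = \left(-35\right) \left(-28\right) \left(-36 - 12\right) = 980 \left(-36 - 12\right) = 980 \left(-48\right) = -47040$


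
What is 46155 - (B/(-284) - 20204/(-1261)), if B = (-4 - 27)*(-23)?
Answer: 16524374377/358124 ≈ 46142.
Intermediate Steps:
B = 713 (B = -31*(-23) = 713)
46155 - (B/(-284) - 20204/(-1261)) = 46155 - (713/(-284) - 20204/(-1261)) = 46155 - (713*(-1/284) - 20204*(-1/1261)) = 46155 - (-713/284 + 20204/1261) = 46155 - 1*4838843/358124 = 46155 - 4838843/358124 = 16524374377/358124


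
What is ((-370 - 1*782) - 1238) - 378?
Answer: -2768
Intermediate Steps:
((-370 - 1*782) - 1238) - 378 = ((-370 - 782) - 1238) - 378 = (-1152 - 1238) - 378 = -2390 - 378 = -2768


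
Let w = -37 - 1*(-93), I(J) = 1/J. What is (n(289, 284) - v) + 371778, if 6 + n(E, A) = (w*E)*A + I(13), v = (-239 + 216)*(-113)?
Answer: 64550578/13 ≈ 4.9654e+6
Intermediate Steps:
v = 2599 (v = -23*(-113) = 2599)
w = 56 (w = -37 + 93 = 56)
n(E, A) = -77/13 + 56*A*E (n(E, A) = -6 + ((56*E)*A + 1/13) = -6 + (56*A*E + 1/13) = -6 + (1/13 + 56*A*E) = -77/13 + 56*A*E)
(n(289, 284) - v) + 371778 = ((-77/13 + 56*284*289) - 1*2599) + 371778 = ((-77/13 + 4596256) - 2599) + 371778 = (59751251/13 - 2599) + 371778 = 59717464/13 + 371778 = 64550578/13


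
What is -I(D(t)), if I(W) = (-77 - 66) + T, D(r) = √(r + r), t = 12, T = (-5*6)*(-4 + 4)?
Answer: 143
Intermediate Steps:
T = 0 (T = -30*0 = 0)
D(r) = √2*√r (D(r) = √(2*r) = √2*√r)
I(W) = -143 (I(W) = (-77 - 66) + 0 = -143 + 0 = -143)
-I(D(t)) = -1*(-143) = 143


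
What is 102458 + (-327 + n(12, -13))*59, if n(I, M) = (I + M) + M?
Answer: 82339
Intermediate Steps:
n(I, M) = I + 2*M
102458 + (-327 + n(12, -13))*59 = 102458 + (-327 + (12 + 2*(-13)))*59 = 102458 + (-327 + (12 - 26))*59 = 102458 + (-327 - 14)*59 = 102458 - 341*59 = 102458 - 20119 = 82339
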